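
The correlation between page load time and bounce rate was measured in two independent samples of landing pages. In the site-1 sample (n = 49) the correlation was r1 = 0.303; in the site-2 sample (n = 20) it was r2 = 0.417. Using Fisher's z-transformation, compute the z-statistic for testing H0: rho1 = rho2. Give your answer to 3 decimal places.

z1 = atanh(0.303) = 0.312820,  z2 = atanh(0.417) = 0.444055
SE = √(1/(n1−3) + 1/(n2−3)) = √(1/46 + 1/17) = √(0.0217391 + 0.0588235) = √0.0805626 = 0.283836
z = (z1 − z2)/SE = (0.312820 − 0.444055) / 0.283836 = -0.131235 / 0.283836 = -0.462

-0.462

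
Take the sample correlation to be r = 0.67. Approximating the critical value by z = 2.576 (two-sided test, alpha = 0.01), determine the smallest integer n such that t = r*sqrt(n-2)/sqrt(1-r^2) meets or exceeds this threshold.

Need r·√(n−2)/√(1−r²) ≥ 2.576
√(n−2) ≥ 2.576·√(1−0.4489) / 0.67 = 2.576·0.742361 / 0.67 = 2.8542
n−2 ≥ 8.1465  ⇒  n ≥ 10.1465
Smallest integer n = 11

11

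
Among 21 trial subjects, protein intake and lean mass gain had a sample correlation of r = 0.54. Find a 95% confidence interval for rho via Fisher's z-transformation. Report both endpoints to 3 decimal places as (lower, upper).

(0.141, 0.788)

z_r = atanh(0.54) = 0.604156;  SE = 1/√(n−3) = 1/√18 = 0.235702
z-limits: 0.604156 ± 1.960·0.235702 = 0.604156 ± 0.461976 = [0.142180, 1.066132]
ρ-limits: (tanh 0.142180, tanh 1.066132) = (0.141, 0.788)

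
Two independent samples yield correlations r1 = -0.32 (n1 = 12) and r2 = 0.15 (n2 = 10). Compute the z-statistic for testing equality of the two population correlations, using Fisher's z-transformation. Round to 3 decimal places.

-0.958

z1 = atanh(-0.32) = -0.331647,  z2 = atanh(0.15) = 0.151140
SE = √(1/(n1−3) + 1/(n2−3)) = √(1/9 + 1/7) = √(0.1111111 + 0.1428571) = √0.2539682 = 0.503953
z = (z1 − z2)/SE = (-0.331647 − 0.151140) / 0.503953 = -0.482787 / 0.503953 = -0.958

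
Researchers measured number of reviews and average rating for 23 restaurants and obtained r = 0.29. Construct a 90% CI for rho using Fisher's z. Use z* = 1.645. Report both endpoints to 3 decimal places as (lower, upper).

Fisher z: z_r = atanh(r) = ½·ln((1+0.29)/(1−0.29)) = 0.298566
SE(z) = 1/√(n−3) = 1/√20 = 0.223607
90% ⇒ z* = 1.645; margin = 1.645·0.223607 = 0.367834
CI on z-scale: (-0.069268, 0.666400)
Back-transform: tanh(-0.069268) = -0.069157, tanh(0.666400) = 0.582607

(-0.069, 0.583)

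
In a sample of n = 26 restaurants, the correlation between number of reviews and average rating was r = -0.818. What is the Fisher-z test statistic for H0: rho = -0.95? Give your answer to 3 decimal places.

3.266

z_r = atanh(-0.818) = -1.150743,  z_0 = atanh(-0.95) = -1.831781
SE = 1/√(n−3) = 1/√23 = 0.208514
z = (z_r − z_0)/SE = (-1.150743 − (-1.831781)) / 0.208514 = 0.681038 / 0.208514 = 3.266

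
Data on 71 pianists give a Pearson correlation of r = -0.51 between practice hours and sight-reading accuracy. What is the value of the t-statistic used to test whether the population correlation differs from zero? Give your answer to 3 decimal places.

-4.925

t = r·√(n−2) / √(1−r²) with r = -0.51, n = 71
  = -0.51·√69 / √(1 − 0.2601)
  = -0.51·8.306624 / 0.860174
  = -4.236378 / 0.860174 = -4.925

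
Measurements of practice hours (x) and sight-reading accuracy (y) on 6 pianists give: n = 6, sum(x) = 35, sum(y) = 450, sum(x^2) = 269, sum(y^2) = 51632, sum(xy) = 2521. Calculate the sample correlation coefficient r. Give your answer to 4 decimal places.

Numerator: nΣxy − (Σx)(Σy) = 6·2521 − (35)(450) = -624
Denominator: √[(nΣx²−(Σx)²)(nΣy²−(Σy)²)]
  nΣx²−(Σx)² = 6·269 − 1225 = 389;  nΣy²−(Σy)² = 6·51632 − 202500 = 107292
  √(389·107292) = √41736588 = 6460.3861
r = -624 / 6460.3861 = -0.0966

-0.0966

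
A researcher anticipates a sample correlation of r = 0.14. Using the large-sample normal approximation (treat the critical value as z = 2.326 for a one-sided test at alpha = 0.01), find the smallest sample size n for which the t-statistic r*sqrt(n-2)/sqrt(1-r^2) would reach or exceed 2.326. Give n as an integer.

273

r√(n−2)/√(1−r²) ≥ 2.326  ⇔  n−2 ≥ (2.326)²·(1−r²)/r²
(1−r²)/r² = (1−0.0196)/0.0196 = 50.0204
n ≥ 2 + 5.410276·50.0204 = 2 + 270.6242 = 272.6242
⌈272.6242⌉ = 273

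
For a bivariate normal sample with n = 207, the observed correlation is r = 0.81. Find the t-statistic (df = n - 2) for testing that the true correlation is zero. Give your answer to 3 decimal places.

1 − r² = 1 − 0.6561 = 0.3439;  √(1−r²) = 0.586430
√(n−2) = √205 = 14.317821
t = r·√(n−2)/√(1−r²) = 0.81 · 14.317821 / 0.586430 = 19.776

19.776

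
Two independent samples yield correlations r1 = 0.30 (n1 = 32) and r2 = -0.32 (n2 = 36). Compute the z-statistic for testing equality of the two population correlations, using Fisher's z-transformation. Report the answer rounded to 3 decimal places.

2.519

Fisher z-transforms: z1 = atanh(0.30) = 0.309520, z2 = atanh(-0.32) = -0.331647; difference d = 0.641167
Var(d) = 1/29 + 1/33 = 0.0344828 + 0.0303030 = 0.0647858
z = d/√Var(d) = 0.641167 / √0.0647858 = 0.641167 / 0.254531 = 2.519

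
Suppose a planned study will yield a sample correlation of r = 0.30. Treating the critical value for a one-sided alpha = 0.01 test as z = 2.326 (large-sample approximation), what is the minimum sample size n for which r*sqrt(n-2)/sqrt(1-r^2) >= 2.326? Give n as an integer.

r√(n−2)/√(1−r²) ≥ 2.326  ⇔  n−2 ≥ (2.326)²·(1−r²)/r²
(1−r²)/r² = (1−0.0900)/0.0900 = 10.1111
n ≥ 2 + 5.410276·10.1111 = 2 + 54.7038 = 56.7038
⌈56.7038⌉ = 57

57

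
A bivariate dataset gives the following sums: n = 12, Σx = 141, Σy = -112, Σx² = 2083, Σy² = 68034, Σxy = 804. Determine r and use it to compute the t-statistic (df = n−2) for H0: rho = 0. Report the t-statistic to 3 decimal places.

1.367

Numerator: nΣxy − (Σx)(Σy) = 12·804 − (141)(-112) = 25440
Denominator: √[(nΣx²−(Σx)²)(nΣy²−(Σy)²)]
  nΣx²−(Σx)² = 12·2083 − 19881 = 5115;  nΣy²−(Σy)² = 12·68034 − 12544 = 803864
  √(5115·803864) = √4111764360 = 64123.0408
r = 25440 / 64123.0408 = 0.3967
t = r·√(n−2)/√(1−r²) = 0.3967·√10 / √(1−0.157371) = 1.254476 / 0.917948 = 1.367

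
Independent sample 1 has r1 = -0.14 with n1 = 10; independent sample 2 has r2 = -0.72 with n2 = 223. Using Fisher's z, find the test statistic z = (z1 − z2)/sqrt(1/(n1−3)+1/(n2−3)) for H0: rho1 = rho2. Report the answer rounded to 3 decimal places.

Fisher z-transforms: z1 = atanh(-0.14) = -0.140926, z2 = atanh(-0.72) = -0.907645; difference d = 0.766719
Var(d) = 1/7 + 1/220 = 0.1428571 + 0.0045455 = 0.1474026
z = d/√Var(d) = 0.766719 / √0.1474026 = 0.766719 / 0.383930 = 1.997

1.997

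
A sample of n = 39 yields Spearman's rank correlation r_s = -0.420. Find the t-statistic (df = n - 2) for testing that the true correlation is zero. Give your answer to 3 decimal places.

t = r_s·√(n−2) / √(1−r_s²) with r_s = -0.420, n = 39
  = -0.420·√37 / √(1 − 0.176400)
  = -0.420·6.082763 / 0.907524
  = -2.554760 / 0.907524 = -2.815

-2.815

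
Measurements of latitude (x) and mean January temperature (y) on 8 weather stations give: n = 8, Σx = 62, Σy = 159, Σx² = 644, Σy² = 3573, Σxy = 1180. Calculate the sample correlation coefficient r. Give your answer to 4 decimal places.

-0.2011

Numerator: nΣxy − (Σx)(Σy) = 8·1180 − (62)(159) = -418
Denominator: √[(nΣx²−(Σx)²)(nΣy²−(Σy)²)]
  nΣx²−(Σx)² = 8·644 − 3844 = 1308;  nΣy²−(Σy)² = 8·3573 − 25281 = 3303
  √(1308·3303) = √4320324 = 2078.5389
r = -418 / 2078.5389 = -0.2011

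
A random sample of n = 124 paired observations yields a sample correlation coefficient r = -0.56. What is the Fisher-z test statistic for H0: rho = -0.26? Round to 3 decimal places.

-4.034

Fisher z: atanh(-0.56) = -0.632833, atanh(-0.26) = -0.266108
z = (z_r − z_0)·√(n−3) = (-0.632833 − (-0.266108))·√121 = -0.366725 · 11.000000 = -4.034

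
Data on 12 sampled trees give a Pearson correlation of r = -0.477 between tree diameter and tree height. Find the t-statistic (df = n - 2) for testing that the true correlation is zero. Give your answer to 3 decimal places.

-1.716

1 − r² = 1 − 0.227529 = 0.772471;  √(1−r²) = 0.878903
√(n−2) = √10 = 3.162278
t = r·√(n−2)/√(1−r²) = -0.477 · 3.162278 / 0.878903 = -1.716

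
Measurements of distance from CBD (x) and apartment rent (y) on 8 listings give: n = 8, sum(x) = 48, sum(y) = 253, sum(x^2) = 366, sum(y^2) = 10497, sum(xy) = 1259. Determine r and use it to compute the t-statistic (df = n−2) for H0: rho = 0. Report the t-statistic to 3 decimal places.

-1.776

S_xy = nΣxy − ΣxΣy = 8·1259 − 48·253 = 10072 − 12144 = -2072
S_xx = nΣx² − (Σx)² = 8·366 − 48² = 2928 − 2304 = 624
S_yy = nΣy² − (Σy)² = 8·10497 − 253² = 83976 − 64009 = 19967
r = S_xy / √(S_xx·S_yy) = -2072 / √(624·19967) = -2072 / √12459408 = -2072 / 3529.7887 = -0.5870
t = r·√(n−2)/√(1−r²) = -0.5870·√6 / √(1−0.344569) = -1.437850 / 0.809587 = -1.776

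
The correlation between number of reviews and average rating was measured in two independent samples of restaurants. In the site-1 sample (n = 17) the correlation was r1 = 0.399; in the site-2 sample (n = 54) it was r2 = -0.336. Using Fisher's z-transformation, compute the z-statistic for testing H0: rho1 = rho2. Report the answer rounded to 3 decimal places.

z1 = atanh(0.399) = 0.422459,  z2 = atanh(-0.336) = -0.349577
SE = √(1/(n1−3) + 1/(n2−3)) = √(1/14 + 1/51) = √(0.0714286 + 0.0196078) = √0.0910364 = 0.301722
z = (z1 − z2)/SE = (0.422459 − (-0.349577)) / 0.301722 = 0.772036 / 0.301722 = 2.559

2.559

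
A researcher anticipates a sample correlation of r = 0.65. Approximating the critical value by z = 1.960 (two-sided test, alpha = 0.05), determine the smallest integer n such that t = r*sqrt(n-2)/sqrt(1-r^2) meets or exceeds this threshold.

Need r·√(n−2)/√(1−r²) ≥ 1.960
√(n−2) ≥ 1.960·√(1−0.4225) / 0.65 = 1.960·0.759934 / 0.65 = 2.2915
n−2 ≥ 5.2510  ⇒  n ≥ 7.2510
Smallest integer n = 8

8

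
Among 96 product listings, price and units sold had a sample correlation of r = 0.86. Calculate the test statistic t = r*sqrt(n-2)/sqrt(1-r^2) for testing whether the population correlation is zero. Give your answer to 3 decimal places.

16.340

t = r·√(n−2) / √(1−r²) with r = 0.86, n = 96
  = 0.86·√94 / √(1 − 0.7396)
  = 0.86·9.695360 / 0.510294
  = 8.338010 / 0.510294 = 16.340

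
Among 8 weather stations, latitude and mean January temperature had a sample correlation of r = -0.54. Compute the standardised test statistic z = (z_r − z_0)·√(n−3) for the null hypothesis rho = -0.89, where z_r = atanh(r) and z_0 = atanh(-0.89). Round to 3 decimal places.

z_r = atanh(-0.54) = -0.604156,  z_0 = atanh(-0.89) = -1.421926
SE = 1/√(n−3) = 1/√5 = 0.447214
z = (z_r − z_0)/SE = (-0.604156 − (-1.421926)) / 0.447214 = 0.817770 / 0.447214 = 1.829

1.829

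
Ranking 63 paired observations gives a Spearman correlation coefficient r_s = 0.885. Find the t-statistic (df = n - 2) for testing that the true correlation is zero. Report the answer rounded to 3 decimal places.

t = r_s·√(n−2) / √(1−r_s²) with r_s = 0.885, n = 63
  = 0.885·√61 / √(1 − 0.783225)
  = 0.885·7.810250 / 0.465591
  = 6.912071 / 0.465591 = 14.846

14.846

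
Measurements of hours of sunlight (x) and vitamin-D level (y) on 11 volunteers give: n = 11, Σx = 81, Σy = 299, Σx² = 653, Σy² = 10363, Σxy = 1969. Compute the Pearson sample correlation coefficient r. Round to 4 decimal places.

Numerator: nΣxy − (Σx)(Σy) = 11·1969 − (81)(299) = -2560
Denominator: √[(nΣx²−(Σx)²)(nΣy²−(Σy)²)]
  nΣx²−(Σx)² = 11·653 − 6561 = 622;  nΣy²−(Σy)² = 11·10363 − 89401 = 24592
  √(622·24592) = √15296224 = 3911.0387
r = -2560 / 3911.0387 = -0.6546

-0.6546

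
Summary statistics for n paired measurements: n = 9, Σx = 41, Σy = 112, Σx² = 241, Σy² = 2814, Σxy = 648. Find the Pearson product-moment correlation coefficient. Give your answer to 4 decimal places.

S_xy = nΣxy − ΣxΣy = 9·648 − 41·112 = 5832 − 4592 = 1240
S_xx = nΣx² − (Σx)² = 9·241 − 41² = 2169 − 1681 = 488
S_yy = nΣy² − (Σy)² = 9·2814 − 112² = 25326 − 12544 = 12782
r = S_xy / √(S_xx·S_yy) = 1240 / √(488·12782) = 1240 / √6237616 = 1240 / 2497.5220 = 0.4965

0.4965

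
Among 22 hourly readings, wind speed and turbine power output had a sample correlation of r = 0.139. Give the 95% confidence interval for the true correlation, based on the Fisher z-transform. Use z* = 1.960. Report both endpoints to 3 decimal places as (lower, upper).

z_r = atanh(0.139) = 0.139906;  SE = 1/√(n−3) = 1/√19 = 0.229416
z-limits: 0.139906 ± 1.960·0.229416 = 0.139906 ± 0.449655 = [-0.309749, 0.589561]
ρ-limits: (tanh -0.309749, tanh 0.589561) = (-0.300, 0.530)

(-0.300, 0.530)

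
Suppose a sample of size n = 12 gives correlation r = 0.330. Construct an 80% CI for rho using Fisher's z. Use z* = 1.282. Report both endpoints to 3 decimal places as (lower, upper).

z_r = atanh(0.330) = 0.342828;  SE = 1/√(n−3) = 1/√9 = 0.333333
z-limits: 0.342828 ± 1.282·0.333333 = 0.342828 ± 0.427333 = [-0.084505, 0.770161]
ρ-limits: (tanh -0.084505, tanh 0.770161) = (-0.084, 0.647)

(-0.084, 0.647)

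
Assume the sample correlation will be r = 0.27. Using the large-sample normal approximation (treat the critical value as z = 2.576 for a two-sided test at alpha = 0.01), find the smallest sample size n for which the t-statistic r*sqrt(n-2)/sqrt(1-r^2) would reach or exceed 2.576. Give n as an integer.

87

Need r·√(n−2)/√(1−r²) ≥ 2.576
√(n−2) ≥ 2.576·√(1−0.0729) / 0.27 = 2.576·0.962860 / 0.27 = 9.1864
n−2 ≥ 84.3899  ⇒  n ≥ 86.3899
Smallest integer n = 87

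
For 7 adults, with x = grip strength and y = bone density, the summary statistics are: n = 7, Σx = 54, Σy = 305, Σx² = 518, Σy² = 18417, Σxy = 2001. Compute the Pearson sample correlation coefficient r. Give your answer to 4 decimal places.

S_xy = nΣxy − ΣxΣy = 7·2001 − 54·305 = 14007 − 16470 = -2463
S_xx = nΣx² − (Σx)² = 7·518 − 54² = 3626 − 2916 = 710
S_yy = nΣy² − (Σy)² = 7·18417 − 305² = 128919 − 93025 = 35894
r = S_xy / √(S_xx·S_yy) = -2463 / √(710·35894) = -2463 / √25484740 = -2463 / 5048.2413 = -0.4879

-0.4879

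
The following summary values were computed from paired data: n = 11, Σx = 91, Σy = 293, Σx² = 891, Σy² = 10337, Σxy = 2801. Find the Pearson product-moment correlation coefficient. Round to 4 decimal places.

S_xy = nΣxy − ΣxΣy = 11·2801 − 91·293 = 30811 − 26663 = 4148
S_xx = nΣx² − (Σx)² = 11·891 − 91² = 9801 − 8281 = 1520
S_yy = nΣy² − (Σy)² = 11·10337 − 293² = 113707 − 85849 = 27858
r = S_xy / √(S_xx·S_yy) = 4148 / √(1520·27858) = 4148 / √42344160 = 4148 / 6507.2390 = 0.6374

0.6374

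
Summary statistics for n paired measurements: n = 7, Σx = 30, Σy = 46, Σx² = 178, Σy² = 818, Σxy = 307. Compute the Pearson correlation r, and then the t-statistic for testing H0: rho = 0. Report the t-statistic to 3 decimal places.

Numerator: nΣxy − (Σx)(Σy) = 7·307 − (30)(46) = 769
Denominator: √[(nΣx²−(Σx)²)(nΣy²−(Σy)²)]
  nΣx²−(Σx)² = 7·178 − 900 = 346;  nΣy²−(Σy)² = 7·818 − 2116 = 3610
  √(346·3610) = √1249060 = 1117.6135
r = 769 / 1117.6135 = 0.6881
t = r·√(n−2)/√(1−r²) = 0.6881·√5 / √(1−0.473482) = 1.538638 / 0.725616 = 2.120

2.120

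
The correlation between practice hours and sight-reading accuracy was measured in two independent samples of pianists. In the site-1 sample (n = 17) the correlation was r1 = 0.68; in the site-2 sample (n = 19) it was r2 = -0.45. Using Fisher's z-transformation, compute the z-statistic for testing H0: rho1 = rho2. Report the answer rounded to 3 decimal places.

3.590

Fisher z-transforms: z1 = atanh(0.68) = 0.829114, z2 = atanh(-0.45) = -0.484700; difference d = 1.313814
Var(d) = 1/14 + 1/16 = 0.0714286 + 0.0625000 = 0.1339286
z = d/√Var(d) = 1.313814 / √0.1339286 = 1.313814 / 0.365963 = 3.590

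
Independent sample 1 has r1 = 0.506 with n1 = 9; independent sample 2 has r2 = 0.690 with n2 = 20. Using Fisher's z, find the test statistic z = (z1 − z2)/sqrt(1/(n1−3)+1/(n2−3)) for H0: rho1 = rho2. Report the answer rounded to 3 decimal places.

z1 = atanh(0.506) = 0.557338,  z2 = atanh(0.690) = 0.847956
SE = √(1/(n1−3) + 1/(n2−3)) = √(1/6 + 1/17) = √(0.1666667 + 0.0588235) = √0.2254902 = 0.474858
z = (z1 − z2)/SE = (0.557338 − 0.847956) / 0.474858 = -0.290618 / 0.474858 = -0.612

-0.612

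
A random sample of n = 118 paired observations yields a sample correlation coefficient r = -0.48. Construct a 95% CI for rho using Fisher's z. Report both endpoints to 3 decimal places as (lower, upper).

Fisher z: z_r = atanh(r) = ½·ln((1+(-0.48))/(1−(-0.48))) = -0.522984
SE(z) = 1/√(n−3) = 1/√115 = 0.093250
95% ⇒ z* = 1.960; margin = 1.960·0.093250 = 0.182770
CI on z-scale: (-0.705754, -0.340214)
Back-transform: tanh(-0.705754) = -0.608007, tanh(-0.340214) = -0.327668

(-0.608, -0.328)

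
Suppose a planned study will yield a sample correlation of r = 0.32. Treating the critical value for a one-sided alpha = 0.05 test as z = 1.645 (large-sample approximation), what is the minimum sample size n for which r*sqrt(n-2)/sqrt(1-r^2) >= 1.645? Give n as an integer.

26

r√(n−2)/√(1−r²) ≥ 1.645  ⇔  n−2 ≥ (1.645)²·(1−r²)/r²
(1−r²)/r² = (1−0.1024)/0.1024 = 8.7656
n ≥ 2 + 2.706025·8.7656 = 2 + 23.7199 = 25.7199
⌈25.7199⌉ = 26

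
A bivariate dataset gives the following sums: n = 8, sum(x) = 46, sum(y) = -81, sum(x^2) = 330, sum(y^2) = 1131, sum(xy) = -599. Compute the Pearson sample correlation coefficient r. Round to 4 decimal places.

Numerator: nΣxy − (Σx)(Σy) = 8·(-599) − (46)(-81) = -1066
Denominator: √[(nΣx²−(Σx)²)(nΣy²−(Σy)²)]
  nΣx²−(Σx)² = 8·330 − 2116 = 524;  nΣy²−(Σy)² = 8·1131 − 6561 = 2487
  √(524·2487) = √1303188 = 1141.5726
r = -1066 / 1141.5726 = -0.9338

-0.9338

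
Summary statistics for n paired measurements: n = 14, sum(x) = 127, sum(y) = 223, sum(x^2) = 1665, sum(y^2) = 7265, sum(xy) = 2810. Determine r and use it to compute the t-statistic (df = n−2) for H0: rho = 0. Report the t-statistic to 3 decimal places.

2.405

Numerator: nΣxy − (Σx)(Σy) = 14·2810 − (127)(223) = 11019
Denominator: √[(nΣx²−(Σx)²)(nΣy²−(Σy)²)]
  nΣx²−(Σx)² = 14·1665 − 16129 = 7181;  nΣy²−(Σy)² = 14·7265 − 49729 = 51981
  √(7181·51981) = √373275561 = 19320.3406
r = 11019 / 19320.3406 = 0.5703
t = r·√(n−2)/√(1−r²) = 0.5703·√12 / √(1−0.325242) = 1.975577 / 0.821437 = 2.405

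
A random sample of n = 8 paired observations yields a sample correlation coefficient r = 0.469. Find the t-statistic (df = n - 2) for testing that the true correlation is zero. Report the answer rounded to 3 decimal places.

1.301

t = r·√(n−2) / √(1−r²) with r = 0.469, n = 8
  = 0.469·√6 / √(1 − 0.219961)
  = 0.469·2.449490 / 0.883198
  = 1.148811 / 0.883198 = 1.301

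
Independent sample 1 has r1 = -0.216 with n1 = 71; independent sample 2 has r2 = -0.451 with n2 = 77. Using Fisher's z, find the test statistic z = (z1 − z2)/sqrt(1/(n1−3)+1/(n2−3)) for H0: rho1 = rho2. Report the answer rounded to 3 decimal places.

1.586

Fisher z-transforms: z1 = atanh(-0.216) = -0.219457, z2 = atanh(-0.451) = -0.485955; difference d = 0.266498
Var(d) = 1/68 + 1/74 = 0.0147059 + 0.0135135 = 0.0282194
z = d/√Var(d) = 0.266498 / √0.0282194 = 0.266498 / 0.167986 = 1.586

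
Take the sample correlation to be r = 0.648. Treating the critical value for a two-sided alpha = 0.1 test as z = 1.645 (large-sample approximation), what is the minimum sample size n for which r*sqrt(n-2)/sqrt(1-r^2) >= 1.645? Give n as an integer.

6

r√(n−2)/√(1−r²) ≥ 1.645  ⇔  n−2 ≥ (1.645)²·(1−r²)/r²
(1−r²)/r² = (1−0.419904)/0.419904 = 1.3815
n ≥ 2 + 2.706025·1.3815 = 2 + 3.7384 = 5.7384
⌈5.7384⌉ = 6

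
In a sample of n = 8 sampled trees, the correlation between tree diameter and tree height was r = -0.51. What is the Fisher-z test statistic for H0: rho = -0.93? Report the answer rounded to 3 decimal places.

2.450

z_r = atanh(-0.51) = -0.562730,  z_0 = atanh(-0.93) = -1.658390
SE = 1/√(n−3) = 1/√5 = 0.447214
z = (z_r − z_0)/SE = (-0.562730 − (-1.658390)) / 0.447214 = 1.095660 / 0.447214 = 2.450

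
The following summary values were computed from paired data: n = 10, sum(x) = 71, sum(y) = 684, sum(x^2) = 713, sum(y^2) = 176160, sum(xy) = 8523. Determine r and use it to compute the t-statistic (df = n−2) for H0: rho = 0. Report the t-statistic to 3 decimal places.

Numerator: nΣxy − (Σx)(Σy) = 10·8523 − (71)(684) = 36666
Denominator: √[(nΣx²−(Σx)²)(nΣy²−(Σy)²)]
  nΣx²−(Σx)² = 10·713 − 5041 = 2089;  nΣy²−(Σy)² = 10·176160 − 467856 = 1293744
  √(2089·1293744) = √2702631216 = 51986.8369
r = 36666 / 51986.8369 = 0.7053
t = r·√(n−2)/√(1−r²) = 0.7053·√8 / √(1−0.497448) = 1.994890 / 0.708909 = 2.814

2.814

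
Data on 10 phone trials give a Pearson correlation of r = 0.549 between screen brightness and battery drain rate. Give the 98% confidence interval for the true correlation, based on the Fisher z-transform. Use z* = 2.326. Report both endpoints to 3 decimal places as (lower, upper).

Fisher z: z_r = atanh(r) = ½·ln((1+0.549)/(1−0.549)) = 0.616949
SE(z) = 1/√(n−3) = 1/√7 = 0.377964
98% ⇒ z* = 2.326; margin = 2.326·0.377964 = 0.879144
CI on z-scale: (-0.262195, 1.496093)
Back-transform: tanh(-0.262195) = -0.256347, tanh(1.496093) = 0.904440

(-0.256, 0.904)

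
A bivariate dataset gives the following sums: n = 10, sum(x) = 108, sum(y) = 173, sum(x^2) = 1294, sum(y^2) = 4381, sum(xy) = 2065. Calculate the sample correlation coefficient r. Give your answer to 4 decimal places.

0.4671

Numerator: nΣxy − (Σx)(Σy) = 10·2065 − (108)(173) = 1966
Denominator: √[(nΣx²−(Σx)²)(nΣy²−(Σy)²)]
  nΣx²−(Σx)² = 10·1294 − 11664 = 1276;  nΣy²−(Σy)² = 10·4381 − 29929 = 13881
  √(1276·13881) = √17712156 = 4208.5812
r = 1966 / 4208.5812 = 0.4671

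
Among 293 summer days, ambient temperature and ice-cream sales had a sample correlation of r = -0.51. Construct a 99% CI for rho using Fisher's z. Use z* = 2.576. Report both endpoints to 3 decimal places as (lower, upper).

(-0.613, -0.390)

Fisher z: z_r = atanh(r) = ½·ln((1+(-0.51))/(1−(-0.51))) = -0.562730
SE(z) = 1/√(n−3) = 1/√290 = 0.058722
99% ⇒ z* = 2.576; margin = 2.576·0.058722 = 0.151268
CI on z-scale: (-0.713998, -0.411462)
Back-transform: tanh(-0.713998) = -0.613178, tanh(-0.411462) = -0.389713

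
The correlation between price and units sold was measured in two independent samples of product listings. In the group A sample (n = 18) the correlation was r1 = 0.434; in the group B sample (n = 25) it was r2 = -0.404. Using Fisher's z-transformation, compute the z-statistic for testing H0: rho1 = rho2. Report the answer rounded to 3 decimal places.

Fisher z-transforms: z1 = atanh(0.434) = 0.464814, z2 = atanh(-0.404) = -0.428420; difference d = 0.893234
Var(d) = 1/15 + 1/22 = 0.0666667 + 0.0454545 = 0.1121212
z = d/√Var(d) = 0.893234 / √0.1121212 = 0.893234 / 0.334845 = 2.668

2.668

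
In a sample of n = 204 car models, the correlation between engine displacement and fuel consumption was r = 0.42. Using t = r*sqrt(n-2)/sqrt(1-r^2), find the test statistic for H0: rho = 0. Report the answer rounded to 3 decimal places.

6.578

t = r·√(n−2) / √(1−r²) with r = 0.42, n = 204
  = 0.42·√202 / √(1 − 0.1764)
  = 0.42·14.212670 / 0.907524
  = 5.969321 / 0.907524 = 6.578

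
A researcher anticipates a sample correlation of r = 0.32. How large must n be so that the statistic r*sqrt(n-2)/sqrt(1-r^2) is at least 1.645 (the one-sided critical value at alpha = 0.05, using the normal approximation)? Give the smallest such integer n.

26

Need r·√(n−2)/√(1−r²) ≥ 1.645
√(n−2) ≥ 1.645·√(1−0.1024) / 0.32 = 1.645·0.947418 / 0.32 = 4.8703
n−2 ≥ 23.7198  ⇒  n ≥ 25.7198
Smallest integer n = 26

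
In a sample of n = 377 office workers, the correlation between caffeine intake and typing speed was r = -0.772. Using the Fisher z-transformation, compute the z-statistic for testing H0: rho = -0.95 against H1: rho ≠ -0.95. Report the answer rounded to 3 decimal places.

Fisher z: atanh(-0.772) = -1.025259, atanh(-0.95) = -1.831781
z = (z_r − z_0)·√(n−3) = (-1.025259 − (-1.831781))·√374 = 0.806522 · 19.339080 = 15.597

15.597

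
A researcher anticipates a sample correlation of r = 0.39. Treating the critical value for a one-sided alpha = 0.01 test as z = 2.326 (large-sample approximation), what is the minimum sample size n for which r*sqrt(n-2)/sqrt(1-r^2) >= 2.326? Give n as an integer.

r√(n−2)/√(1−r²) ≥ 2.326  ⇔  n−2 ≥ (2.326)²·(1−r²)/r²
(1−r²)/r² = (1−0.1521)/0.1521 = 5.5746
n ≥ 2 + 5.410276·5.5746 = 2 + 30.1601 = 32.1601
⌈32.1601⌉ = 33

33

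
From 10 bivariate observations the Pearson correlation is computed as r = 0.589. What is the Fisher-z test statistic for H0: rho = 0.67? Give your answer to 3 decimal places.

z_r = atanh(0.589) = 0.676133,  z_0 = atanh(0.67) = 0.810743
SE = 1/√(n−3) = 1/√7 = 0.377964
z = (z_r − z_0)/SE = (0.676133 − 0.810743) / 0.377964 = -0.134610 / 0.377964 = -0.356

-0.356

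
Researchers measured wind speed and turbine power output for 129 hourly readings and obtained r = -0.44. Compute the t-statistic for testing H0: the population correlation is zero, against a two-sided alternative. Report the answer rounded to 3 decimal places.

1 − r² = 1 − 0.1936 = 0.8064;  √(1−r²) = 0.897998
√(n−2) = √127 = 11.269428
t = r·√(n−2)/√(1−r²) = -0.44 · 11.269428 / 0.897998 = -5.522

-5.522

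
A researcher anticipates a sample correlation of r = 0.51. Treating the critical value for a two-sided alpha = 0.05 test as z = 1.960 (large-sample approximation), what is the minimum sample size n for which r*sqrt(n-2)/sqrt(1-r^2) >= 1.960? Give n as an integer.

r√(n−2)/√(1−r²) ≥ 1.960  ⇔  n−2 ≥ (1.960)²·(1−r²)/r²
(1−r²)/r² = (1−0.2601)/0.2601 = 2.8447
n ≥ 2 + 3.8416·2.8447 = 2 + 10.9282 = 12.9282
⌈12.9282⌉ = 13

13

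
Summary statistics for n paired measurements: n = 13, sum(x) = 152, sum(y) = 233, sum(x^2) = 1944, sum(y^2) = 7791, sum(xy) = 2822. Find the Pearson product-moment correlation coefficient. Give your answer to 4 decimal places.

0.1258

S_xy = nΣxy − ΣxΣy = 13·2822 − 152·233 = 36686 − 35416 = 1270
S_xx = nΣx² − (Σx)² = 13·1944 − 152² = 25272 − 23104 = 2168
S_yy = nΣy² − (Σy)² = 13·7791 − 233² = 101283 − 54289 = 46994
r = S_xy / √(S_xx·S_yy) = 1270 / √(2168·46994) = 1270 / √101882992 = 1270 / 10093.7105 = 0.1258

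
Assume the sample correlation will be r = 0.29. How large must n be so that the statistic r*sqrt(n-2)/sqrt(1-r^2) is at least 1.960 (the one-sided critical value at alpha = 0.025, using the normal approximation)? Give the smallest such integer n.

44

r√(n−2)/√(1−r²) ≥ 1.960  ⇔  n−2 ≥ (1.960)²·(1−r²)/r²
(1−r²)/r² = (1−0.0841)/0.0841 = 10.8906
n ≥ 2 + 3.8416·10.8906 = 2 + 41.8373 = 43.8373
⌈43.8373⌉ = 44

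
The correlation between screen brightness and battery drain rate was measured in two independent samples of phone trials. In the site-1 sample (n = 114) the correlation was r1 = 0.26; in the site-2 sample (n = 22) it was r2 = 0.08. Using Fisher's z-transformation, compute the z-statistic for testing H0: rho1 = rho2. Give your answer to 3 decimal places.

z1 = atanh(0.26) = 0.266108,  z2 = atanh(0.08) = 0.080171
SE = √(1/(n1−3) + 1/(n2−3)) = √(1/111 + 1/19) = √(0.0090090 + 0.0526316) = √0.0616406 = 0.248275
z = (z1 − z2)/SE = (0.266108 − 0.080171) / 0.248275 = 0.185937 / 0.248275 = 0.749

0.749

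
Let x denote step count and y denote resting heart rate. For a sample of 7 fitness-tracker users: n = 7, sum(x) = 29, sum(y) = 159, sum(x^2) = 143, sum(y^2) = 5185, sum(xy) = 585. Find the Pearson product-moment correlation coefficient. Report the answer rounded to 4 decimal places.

S_xy = nΣxy − ΣxΣy = 7·585 − 29·159 = 4095 − 4611 = -516
S_xx = nΣx² − (Σx)² = 7·143 − 29² = 1001 − 841 = 160
S_yy = nΣy² − (Σy)² = 7·5185 − 159² = 36295 − 25281 = 11014
r = S_xy / √(S_xx·S_yy) = -516 / √(160·11014) = -516 / √1762240 = -516 / 1327.4939 = -0.3887

-0.3887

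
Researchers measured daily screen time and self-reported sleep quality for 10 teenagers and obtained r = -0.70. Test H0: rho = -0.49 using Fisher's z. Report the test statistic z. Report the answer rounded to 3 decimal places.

-0.876

z_r = atanh(-0.70) = -0.867301,  z_0 = atanh(-0.49) = -0.536060
SE = 1/√(n−3) = 1/√7 = 0.377964
z = (z_r − z_0)/SE = (-0.867301 − (-0.536060)) / 0.377964 = -0.331241 / 0.377964 = -0.876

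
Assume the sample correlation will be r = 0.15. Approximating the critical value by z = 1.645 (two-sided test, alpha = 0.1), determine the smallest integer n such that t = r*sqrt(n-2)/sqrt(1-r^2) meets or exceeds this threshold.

Need r·√(n−2)/√(1−r²) ≥ 1.645
√(n−2) ≥ 1.645·√(1−0.0225) / 0.15 = 1.645·0.988686 / 0.15 = 10.8426
n−2 ≥ 117.5620  ⇒  n ≥ 119.5620
Smallest integer n = 120

120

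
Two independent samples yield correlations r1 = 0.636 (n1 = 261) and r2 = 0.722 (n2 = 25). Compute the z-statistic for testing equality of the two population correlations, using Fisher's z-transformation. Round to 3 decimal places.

z1 = atanh(0.636) = 0.751428,  z2 = atanh(0.722) = 0.911810
SE = √(1/(n1−3) + 1/(n2−3)) = √(1/258 + 1/22) = √(0.0038760 + 0.0454545) = √0.0493305 = 0.222105
z = (z1 − z2)/SE = (0.751428 − 0.911810) / 0.222105 = -0.160382 / 0.222105 = -0.722

-0.722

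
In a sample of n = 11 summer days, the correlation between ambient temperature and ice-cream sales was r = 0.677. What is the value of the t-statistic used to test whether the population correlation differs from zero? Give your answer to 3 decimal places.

t = r·√(n−2) / √(1−r²) with r = 0.677, n = 11
  = 0.677·√9 / √(1 − 0.458329)
  = 0.677·3.000000 / 0.735983
  = 2.031000 / 0.735983 = 2.760

2.760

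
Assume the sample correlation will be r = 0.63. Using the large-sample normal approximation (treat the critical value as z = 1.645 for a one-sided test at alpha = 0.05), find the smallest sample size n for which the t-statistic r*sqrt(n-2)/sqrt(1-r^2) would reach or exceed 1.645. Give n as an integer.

7

Need r·√(n−2)/√(1−r²) ≥ 1.645
√(n−2) ≥ 1.645·√(1−0.3969) / 0.63 = 1.645·0.776595 / 0.63 = 2.0278
n−2 ≥ 4.1120  ⇒  n ≥ 6.1120
Smallest integer n = 7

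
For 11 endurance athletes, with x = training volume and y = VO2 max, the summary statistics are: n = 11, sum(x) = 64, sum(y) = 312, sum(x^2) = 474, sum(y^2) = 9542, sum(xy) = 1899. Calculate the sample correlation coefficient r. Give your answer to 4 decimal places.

0.3156

S_xy = nΣxy − ΣxΣy = 11·1899 − 64·312 = 20889 − 19968 = 921
S_xx = nΣx² − (Σx)² = 11·474 − 64² = 5214 − 4096 = 1118
S_yy = nΣy² − (Σy)² = 11·9542 − 312² = 104962 − 97344 = 7618
r = S_xy / √(S_xx·S_yy) = 921 / √(1118·7618) = 921 / √8516924 = 921 / 2918.3769 = 0.3156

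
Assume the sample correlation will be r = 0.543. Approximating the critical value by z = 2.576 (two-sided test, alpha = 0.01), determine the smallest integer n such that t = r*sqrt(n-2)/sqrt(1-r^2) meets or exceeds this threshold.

18

Need r·√(n−2)/√(1−r²) ≥ 2.576
√(n−2) ≥ 2.576·√(1−0.294849) / 0.543 = 2.576·0.839733 / 0.543 = 3.9837
n−2 ≥ 15.8699  ⇒  n ≥ 17.8699
Smallest integer n = 18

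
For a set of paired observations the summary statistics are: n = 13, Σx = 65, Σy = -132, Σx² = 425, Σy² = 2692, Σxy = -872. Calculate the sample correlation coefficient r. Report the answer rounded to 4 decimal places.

Numerator: nΣxy − (Σx)(Σy) = 13·(-872) − (65)(-132) = -2756
Denominator: √[(nΣx²−(Σx)²)(nΣy²−(Σy)²)]
  nΣx²−(Σx)² = 13·425 − 4225 = 1300;  nΣy²−(Σy)² = 13·2692 − 17424 = 17572
  √(1300·17572) = √22843600 = 4779.4979
r = -2756 / 4779.4979 = -0.5766

-0.5766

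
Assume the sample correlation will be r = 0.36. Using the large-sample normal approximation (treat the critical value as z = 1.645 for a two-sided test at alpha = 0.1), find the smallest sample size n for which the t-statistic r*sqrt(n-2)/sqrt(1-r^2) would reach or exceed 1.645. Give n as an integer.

r√(n−2)/√(1−r²) ≥ 1.645  ⇔  n−2 ≥ (1.645)²·(1−r²)/r²
(1−r²)/r² = (1−0.1296)/0.1296 = 6.7160
n ≥ 2 + 2.706025·6.7160 = 2 + 18.1737 = 20.1737
⌈20.1737⌉ = 21

21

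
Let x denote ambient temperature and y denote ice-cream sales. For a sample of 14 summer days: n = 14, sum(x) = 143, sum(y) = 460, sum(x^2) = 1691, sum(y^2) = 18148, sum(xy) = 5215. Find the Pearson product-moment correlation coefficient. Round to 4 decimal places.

Numerator: nΣxy − (Σx)(Σy) = 14·5215 − (143)(460) = 7230
Denominator: √[(nΣx²−(Σx)²)(nΣy²−(Σy)²)]
  nΣx²−(Σx)² = 14·1691 − 20449 = 3225;  nΣy²−(Σy)² = 14·18148 − 211600 = 42472
  √(3225·42472) = √136972200 = 11703.5123
r = 7230 / 11703.5123 = 0.6178

0.6178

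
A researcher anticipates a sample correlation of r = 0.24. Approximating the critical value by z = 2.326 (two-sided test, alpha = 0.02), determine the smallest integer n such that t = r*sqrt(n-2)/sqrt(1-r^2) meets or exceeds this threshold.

91

r√(n−2)/√(1−r²) ≥ 2.326  ⇔  n−2 ≥ (2.326)²·(1−r²)/r²
(1−r²)/r² = (1−0.0576)/0.0576 = 16.3611
n ≥ 2 + 5.410276·16.3611 = 2 + 88.5181 = 90.5181
⌈90.5181⌉ = 91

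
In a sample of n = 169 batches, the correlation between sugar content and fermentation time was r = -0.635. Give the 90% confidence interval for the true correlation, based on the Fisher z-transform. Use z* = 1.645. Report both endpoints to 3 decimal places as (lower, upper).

(-0.705, -0.553)

z_r = atanh(-0.635) = -0.749750;  SE = 1/√(n−3) = 1/√166 = 0.077615
z-limits: -0.749750 ± 1.645·0.077615 = -0.749750 ± 0.127677 = [-0.877427, -0.622073]
ρ-limits: (tanh -0.877427, tanh -0.622073) = (-0.705, -0.553)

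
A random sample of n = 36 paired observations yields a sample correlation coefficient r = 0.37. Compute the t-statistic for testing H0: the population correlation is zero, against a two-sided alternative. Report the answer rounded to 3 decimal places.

1 − r² = 1 − 0.1369 = 0.8631;  √(1−r²) = 0.929032
√(n−2) = √34 = 5.830952
t = r·√(n−2)/√(1−r²) = 0.37 · 5.830952 / 0.929032 = 2.322

2.322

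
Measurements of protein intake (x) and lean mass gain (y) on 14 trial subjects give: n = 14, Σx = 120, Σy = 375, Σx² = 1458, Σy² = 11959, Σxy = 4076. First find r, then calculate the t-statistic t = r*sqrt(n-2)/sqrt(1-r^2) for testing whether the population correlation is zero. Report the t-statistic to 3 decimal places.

10.585

S_xy = nΣxy − ΣxΣy = 14·4076 − 120·375 = 57064 − 45000 = 12064
S_xx = nΣx² − (Σx)² = 14·1458 − 120² = 20412 − 14400 = 6012
S_yy = nΣy² − (Σy)² = 14·11959 − 375² = 167426 − 140625 = 26801
r = S_xy / √(S_xx·S_yy) = 12064 / √(6012·26801) = 12064 / √161127612 = 12064 / 12693.6052 = 0.9504
t = r·√(n−2)/√(1−r²) = 0.9504·√12 / √(1−0.903260) = 3.292282 / 0.311031 = 10.585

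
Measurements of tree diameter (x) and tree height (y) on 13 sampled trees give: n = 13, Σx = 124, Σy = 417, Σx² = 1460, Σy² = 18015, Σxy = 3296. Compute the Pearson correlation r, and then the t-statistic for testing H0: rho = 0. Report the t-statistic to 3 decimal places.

S_xy = nΣxy − ΣxΣy = 13·3296 − 124·417 = 42848 − 51708 = -8860
S_xx = nΣx² − (Σx)² = 13·1460 − 124² = 18980 − 15376 = 3604
S_yy = nΣy² − (Σy)² = 13·18015 − 417² = 234195 − 173889 = 60306
r = S_xy / √(S_xx·S_yy) = -8860 / √(3604·60306) = -8860 / √217342824 = -8860 / 14742.5515 = -0.6010
t = r·√(n−2)/√(1−r²) = -0.6010·√11 / √(1−0.361201) = -1.993291 / 0.799249 = -2.494

-2.494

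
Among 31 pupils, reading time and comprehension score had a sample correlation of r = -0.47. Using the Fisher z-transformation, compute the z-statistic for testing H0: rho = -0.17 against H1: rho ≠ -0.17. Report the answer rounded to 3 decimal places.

Fisher z: atanh(-0.47) = -0.510070, atanh(-0.17) = -0.171667
z = (z_r − z_0)·√(n−3) = (-0.510070 − (-0.171667))·√28 = -0.338403 · 5.291503 = -1.791

-1.791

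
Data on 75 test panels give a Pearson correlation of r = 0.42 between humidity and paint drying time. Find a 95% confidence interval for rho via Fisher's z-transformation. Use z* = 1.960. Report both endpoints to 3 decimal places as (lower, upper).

(0.213, 0.591)

z_r = atanh(0.42) = 0.447692;  SE = 1/√(n−3) = 1/√72 = 0.117851
z-limits: 0.447692 ± 1.960·0.117851 = 0.447692 ± 0.230988 = [0.216704, 0.678680]
ρ-limits: (tanh 0.216704, tanh 0.678680) = (0.213, 0.591)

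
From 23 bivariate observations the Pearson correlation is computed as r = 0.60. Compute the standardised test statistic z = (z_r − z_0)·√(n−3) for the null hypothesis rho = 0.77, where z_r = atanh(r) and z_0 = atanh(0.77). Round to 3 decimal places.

Fisher z: atanh(0.60) = 0.693147, atanh(0.77) = 1.020328
z = (z_r − z_0)·√(n−3) = (0.693147 − 1.020328)·√20 = -0.327181 · 4.472136 = -1.463

-1.463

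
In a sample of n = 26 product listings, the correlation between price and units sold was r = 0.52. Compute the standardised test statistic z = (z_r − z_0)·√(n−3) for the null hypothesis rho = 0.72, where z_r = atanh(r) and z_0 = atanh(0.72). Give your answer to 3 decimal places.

z_r = atanh(0.52) = 0.576340,  z_0 = atanh(0.72) = 0.907645
SE = 1/√(n−3) = 1/√23 = 0.208514
z = (z_r − z_0)/SE = (0.576340 − 0.907645) / 0.208514 = -0.331305 / 0.208514 = -1.589

-1.589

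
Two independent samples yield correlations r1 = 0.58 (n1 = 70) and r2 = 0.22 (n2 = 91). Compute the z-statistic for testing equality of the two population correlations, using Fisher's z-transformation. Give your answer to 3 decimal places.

2.706

z1 = atanh(0.58) = 0.662463,  z2 = atanh(0.22) = 0.223656
SE = √(1/(n1−3) + 1/(n2−3)) = √(1/67 + 1/88) = √(0.0149254 + 0.0113636) = √0.0262890 = 0.162139
z = (z1 − z2)/SE = (0.662463 − 0.223656) / 0.162139 = 0.438807 / 0.162139 = 2.706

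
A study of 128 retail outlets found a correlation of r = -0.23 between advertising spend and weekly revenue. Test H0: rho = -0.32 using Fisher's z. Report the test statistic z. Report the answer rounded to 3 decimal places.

1.090

Fisher z: atanh(-0.23) = -0.234189, atanh(-0.32) = -0.331647
z = (z_r − z_0)·√(n−3) = (-0.234189 − (-0.331647))·√125 = 0.097458 · 11.180340 = 1.090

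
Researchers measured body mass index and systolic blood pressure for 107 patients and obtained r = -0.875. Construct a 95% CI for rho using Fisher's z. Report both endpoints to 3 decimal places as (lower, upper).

z_r = atanh(-0.875) = -1.354025;  SE = 1/√(n−3) = 1/√104 = 0.098058
z-limits: -1.354025 ± 1.960·0.098058 = -1.354025 ± 0.192194 = [-1.546219, -1.161831]
ρ-limits: (tanh -1.546219, tanh -1.161831) = (-0.913, -0.822)

(-0.913, -0.822)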